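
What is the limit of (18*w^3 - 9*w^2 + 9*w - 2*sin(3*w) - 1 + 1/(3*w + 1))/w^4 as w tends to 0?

81

Substitution gives 0/0; apply L'Hôpital's rule 4 times.
After differentiating numerator and denominator 4 times the quotient is (-162*sin(3*w) + 1944/(3*w + 1)^5)/(24); at w = 0 this is 81.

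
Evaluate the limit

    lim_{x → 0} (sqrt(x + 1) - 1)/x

1/2

A 0/0 form; rationalise with √(1 + x) + √1. This collapses the numerator to x, leaving 1/(√(1 + x) + √1) → 1/(2√1) = 1/2.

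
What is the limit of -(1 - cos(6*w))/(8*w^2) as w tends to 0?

-9/4

Substitution gives 0/0.
Use (1 − cos u)/u² → 1/2 with u = 6w: the limit is 6²/(2·(-8)) = -9/4.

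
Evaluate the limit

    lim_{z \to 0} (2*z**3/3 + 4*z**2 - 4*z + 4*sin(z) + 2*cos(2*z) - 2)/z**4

Substitution gives 0/0; apply L'Hôpital's rule 4 times.
After differentiating numerator and denominator 4 times the quotient is (4*sin(z) + 32*cos(2*z))/(24); at z = 0 this is 4/3.

4/3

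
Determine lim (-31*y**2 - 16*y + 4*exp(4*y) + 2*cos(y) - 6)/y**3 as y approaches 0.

Substitution gives 0/0; apply L'Hôpital's rule 3 times.
After differentiating numerator and denominator 3 times the quotient is (256*e^(4*y) + 2*sin(y))/(6); at y = 0 this is 128/3.

128/3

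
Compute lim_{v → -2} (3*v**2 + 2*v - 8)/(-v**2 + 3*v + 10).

At v = -2 both the top and bottom vanish — a removable singularity. Factoring out (v + 2) from each leaves (3*v - 4)/(5 - v), which at v = -2 equals -10/7.

-10/7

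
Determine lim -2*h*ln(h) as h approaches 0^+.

0

This is a 0·(−∞) form. Rewrite as -2·ln(h) / h^(−1) and apply L'Hôpital:
the derivative quotient is -2·(1/h) / (−1·h^(−2)) = (2/1)·h^1 → 0.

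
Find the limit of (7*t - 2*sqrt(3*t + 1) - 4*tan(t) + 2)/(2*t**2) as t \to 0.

Substitution gives 0/0; apply L'Hôpital's rule 2 times.
After differentiating numerator and denominator 2 times the quotient is (-8*tan(t)/cos(t)^2 + 9/(2*(3*t + 1)^(3/2)))/(4); at t = 0 this is 9/8.

9/8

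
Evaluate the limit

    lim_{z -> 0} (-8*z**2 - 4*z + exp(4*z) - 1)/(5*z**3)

32/15

Direct substitution gives 0/0.
Apply L'Hôpital: lim (-16*z + 4*e^(4*z) - 4)/(15*z^2), still 0/0.
Apply L'Hôpital: lim (16*e^(4*z) - 16)/(30*z), still 0/0.
After 3 applications of L'Hôpital's rule the quotient is (64*e^(4*z))/(30); substituting z = 0 gives 32/15.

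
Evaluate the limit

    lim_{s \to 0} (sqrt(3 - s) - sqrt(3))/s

-√(3)/6

A 0/0 form; rationalise with √(3 - s) + √3. This collapses the numerator to -s, leaving -1/(√(3 - s) + √3) → -1/(2√3) = -√(3)/6.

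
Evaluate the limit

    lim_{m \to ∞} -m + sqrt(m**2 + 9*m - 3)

9/2

An ∞ − ∞ form. Rationalising with the conjugate, the difference becomes (9m - 3) / (√(m^2 + 9*m - 3) + m).
For large m the denominator behaves like 2·m, so the quotient tends to 9/2 = 9/2.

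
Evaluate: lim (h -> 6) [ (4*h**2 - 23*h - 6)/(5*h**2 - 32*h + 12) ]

Direct substitution gives 0/0, so factor. Both numerator and denominator have (h - 6) as a factor.
After cancelling, the expression reduces to (4*h + 1)/(5*h - 2).
Substituting h = 6 gives 25/28.

25/28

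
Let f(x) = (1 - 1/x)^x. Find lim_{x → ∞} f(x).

Write it as [(1 - 1/x)^x]^(1) · (1 - 1/x)^(0). The bracketed term tends to e^(-1) and the second factor to 1, so the limit is e^(-1).

e^(-1)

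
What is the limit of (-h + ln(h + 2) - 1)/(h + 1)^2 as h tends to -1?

-1/2

Direct substitution gives 0/0.
Apply L'Hôpital: lim (-1 + 1/(h + 2))/(2*h + 2), still 0/0.
After 2 applications of L'Hôpital's rule the quotient is (-1/(h + 2)^2)/(2); substituting h = -1 gives -1/2.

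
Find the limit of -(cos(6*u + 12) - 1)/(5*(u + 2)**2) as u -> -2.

Direct substitution gives 0/0.
Apply L'Hôpital: lim (-6*sin(6*u + 12))/(-10*u - 20), still 0/0.
After 2 applications of L'Hôpital's rule the quotient is (-36*cos(6*u + 12))/(-10); substituting u = -2 gives 18/5.

18/5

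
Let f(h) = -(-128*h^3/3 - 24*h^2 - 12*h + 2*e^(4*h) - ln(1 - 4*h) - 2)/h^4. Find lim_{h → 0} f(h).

-256/3

Substitution gives 0/0; apply L'Hôpital's rule 4 times.
After differentiating numerator and denominator 4 times the quotient is (512*e^(4*h) + 1536/(4*h - 1)^4)/(-24); at h = 0 this is -256/3.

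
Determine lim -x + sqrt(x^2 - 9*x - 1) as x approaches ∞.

An ∞ − ∞ form. Rationalising with the conjugate, the difference becomes (-9x - 1) / (√(x^2 - 9*x - 1) + x).
For large x the denominator behaves like 2·x, so the quotient tends to -9/2 = -9/2.

-9/2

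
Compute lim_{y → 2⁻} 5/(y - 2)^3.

-∞

As y → 2⁻, (y - 2) → 0⁻, so (y - 2)^3 → 0⁻ and 5/(y - 2)^3 → -∞.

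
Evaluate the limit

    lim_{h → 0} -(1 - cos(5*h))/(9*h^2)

Substitution gives 0/0.
Use (1 − cos u)/u² → 1/2 with u = 5h: the limit is 5²/(2·(-9)) = -25/18.

-25/18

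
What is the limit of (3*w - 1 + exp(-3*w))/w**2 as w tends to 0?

Direct substitution gives 0/0.
Apply L'Hôpital: lim (3 - 3*e^(-3*w))/(2*w), still 0/0.
After 2 applications of L'Hôpital's rule the quotient is (9*e^(-3*w))/(2); substituting w = 0 gives 9/2.

9/2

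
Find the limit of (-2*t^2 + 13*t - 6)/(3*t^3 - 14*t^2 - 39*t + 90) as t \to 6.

Since t = 6 makes numerator and denominator zero, (t - 6) divides both.
Cancelling it gives (1 - 2*t)/(3*t^2 + 4*t - 15); now plug in t = 6 to get -11/117.

-11/117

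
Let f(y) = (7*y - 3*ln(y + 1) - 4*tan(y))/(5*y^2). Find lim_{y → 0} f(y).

Substitution gives 0/0; apply L'Hôpital's rule 2 times.
After differentiating numerator and denominator 2 times the quotient is (-8*tan(y)/cos(y)^2 + 3/(y + 1)^2)/(10); at y = 0 this is 3/10.

3/10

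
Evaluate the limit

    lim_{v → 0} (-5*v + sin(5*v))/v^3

Direct substitution gives 0/0.
Apply L'Hôpital: lim (5*cos(5*v) - 5)/(3*v^2), still 0/0.
Apply L'Hôpital: lim (-25*sin(5*v))/(6*v), still 0/0.
After 3 applications of L'Hôpital's rule the quotient is (-125*cos(5*v))/(6); substituting v = 0 gives -125/6.

-125/6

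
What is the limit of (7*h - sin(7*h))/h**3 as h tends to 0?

Direct substitution gives 0/0.
Apply L'Hôpital: lim (7 - 7*cos(7*h))/(3*h^2), still 0/0.
Apply L'Hôpital: lim (49*sin(7*h))/(6*h), still 0/0.
After 3 applications of L'Hôpital's rule the quotient is (343*cos(7*h))/(6); substituting h = 0 gives 343/6.

343/6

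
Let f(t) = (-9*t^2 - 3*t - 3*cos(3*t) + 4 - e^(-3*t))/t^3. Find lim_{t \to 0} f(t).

Substitution gives 0/0 (the numerator vanishes to order 3).
Expand each term to order t^3: the coefficient of t^3 in −e^(-3t) is 9/2 and in -3·cos(3t) is 0.
Lower-order terms cancel with the polynomial part, so the numerator is (9/2)·t^3 + o(t^3), and the limit is (9/2)/(1) = 9/2.

9/2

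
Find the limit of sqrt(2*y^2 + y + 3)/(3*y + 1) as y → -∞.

For large |y|, √(2*y^2 + y + 3) ≈ √2·|y| and the denominator ≈ 3y.
Since y → −∞, |y| = −y, giving −√2/(3) = -√(2)/3.

-√(2)/3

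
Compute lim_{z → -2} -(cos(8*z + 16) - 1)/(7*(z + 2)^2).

32/7

Direct substitution gives 0/0.
Apply L'Hôpital: lim (-8*sin(8*z + 16))/(-14*z - 28), still 0/0.
After 2 applications of L'Hôpital's rule the quotient is (-64*cos(8*z + 16))/(-14); substituting z = -2 gives 32/7.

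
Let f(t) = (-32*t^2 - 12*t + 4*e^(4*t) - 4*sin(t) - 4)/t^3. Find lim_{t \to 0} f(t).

130/3

Substitution gives 0/0 (the numerator vanishes to order 3).
Expand each term to order t^3: the coefficient of t^3 in -4·sin(t) is 2/3 and in 4·e^(4t) is 128/3.
Lower-order terms cancel with the polynomial part, so the numerator is (130/3)·t^3 + o(t^3), and the limit is (130/3)/(1) = 130/3.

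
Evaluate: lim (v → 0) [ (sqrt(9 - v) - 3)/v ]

-1/6

Substitution gives 0/0. Multiply numerator and denominator by the conjugate √(9 - v) + √9.
The numerator becomes (9 - v) − 9 = -v, so the expression simplifies to -1/(√(9 - v) + √9).
Letting v → 0 gives -1/(2√9) = -1/6.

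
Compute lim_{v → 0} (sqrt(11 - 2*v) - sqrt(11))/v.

-√(11)/11

Substitution gives 0/0. Multiply numerator and denominator by the conjugate √(11 - 2v) + √11.
The numerator becomes (11 - 2v) − 11 = -2v, so the expression simplifies to -2/(√(11 - 2v) + √11).
Letting v → 0 gives -2/(2√11) = -√(11)/11.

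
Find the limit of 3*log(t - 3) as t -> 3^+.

-∞

As t → 3⁺, t - 3 → 0⁺ and ln(t - 3) → −∞.
Multiplying by 3 gives -∞.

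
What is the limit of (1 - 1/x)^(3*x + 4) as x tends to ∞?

Let L be the limit and take ln: ln L = lim (3x + 4)·ln(1 - 1/x) = lim (3x + 4)·(-1/x + O(1/x²)) = -3.
Hence L = e^(-3).

e^(-3)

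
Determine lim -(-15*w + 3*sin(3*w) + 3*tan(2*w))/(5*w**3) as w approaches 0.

Substitution gives 0/0 (the numerator vanishes to order 3).
Expand each term to order w^3: the coefficient of w^3 in 3·tan(2w) is 8 and in 3·sin(3w) is -27/2.
Lower-order terms cancel with the polynomial part, so the numerator is (-11/2)·w^3 + o(w^3), and the limit is (-11/2)/(-5) = 11/10.

11/10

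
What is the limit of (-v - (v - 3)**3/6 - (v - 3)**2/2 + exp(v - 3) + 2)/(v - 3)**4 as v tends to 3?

1/24

Direct substitution gives 0/0.
Apply L'Hôpital: lim (-v - (v - 3)^2/2 + e^(v - 3) + 2)/(4*(v - 3)^3), still 0/0.
Apply L'Hôpital: lim (-v + e^(v - 3) + 2)/(12*(v - 3)^2), still 0/0.
Apply L'Hôpital: lim (e^(v - 3) - 1)/(24*v - 72), still 0/0.
After 4 applications of L'Hôpital's rule the quotient is (e^(v - 3))/(24); substituting v = 3 gives 1/24.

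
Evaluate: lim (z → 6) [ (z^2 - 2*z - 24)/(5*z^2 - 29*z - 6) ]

Since z = 6 makes numerator and denominator zero, (z - 6) divides both.
Cancelling it gives (z + 4)/(5*z + 1); now plug in z = 6 to get 10/31.

10/31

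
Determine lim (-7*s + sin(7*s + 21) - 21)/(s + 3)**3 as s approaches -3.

Direct substitution gives 0/0.
Apply L'Hôpital: lim (7*cos(7*s + 21) - 7)/(3*(s + 3)^2), still 0/0.
Apply L'Hôpital: lim (-49*sin(7*s + 21))/(6*s + 18), still 0/0.
After 3 applications of L'Hôpital's rule the quotient is (-343*cos(7*s + 21))/(6); substituting s = -3 gives -343/6.

-343/6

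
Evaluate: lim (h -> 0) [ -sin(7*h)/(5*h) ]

-7/5

Substitution gives 0/0.
Write it as (7/(-5))·sin(7h)/(7h); since sin(u)/u → 1, the limit is -7/5.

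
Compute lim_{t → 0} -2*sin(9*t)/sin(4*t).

Substitution gives 0/0.
Divide numerator and denominator by t: sin(9t)/t → 9 and sin(4t)/t → 4, so the limit is -2·9/4 = -9/2.

-9/2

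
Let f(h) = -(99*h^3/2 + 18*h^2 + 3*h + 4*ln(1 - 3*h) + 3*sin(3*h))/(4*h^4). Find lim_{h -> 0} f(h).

81/4

Substitution gives 0/0 (the numerator vanishes to order 4).
Expand each term to order h^4: the coefficient of h^4 in 4·ln(1 - 3h) is -81 and in 3·sin(3h) is 0.
Lower-order terms cancel with the polynomial part, so the numerator is (-81)·h^4 + o(h^4), and the limit is (-81)/(-4) = 81/4.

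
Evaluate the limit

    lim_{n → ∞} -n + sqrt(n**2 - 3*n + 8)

An ∞ − ∞ form. Rationalising with the conjugate, the difference becomes (-3n + 8) / (√(n^2 - 3*n + 8) + n).
For large n the denominator behaves like 2·n, so the quotient tends to -3/2 = -3/2.

-3/2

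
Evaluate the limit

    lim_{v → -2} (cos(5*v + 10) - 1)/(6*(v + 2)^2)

-25/12

Direct substitution gives 0/0.
Apply L'Hôpital: lim (-5*sin(5*v + 10))/(12*v + 24), still 0/0.
After 2 applications of L'Hôpital's rule the quotient is (-25*cos(5*v + 10))/(12); substituting v = -2 gives -25/12.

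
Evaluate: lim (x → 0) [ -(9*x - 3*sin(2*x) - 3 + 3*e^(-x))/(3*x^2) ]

-1/2

Substitution gives 0/0 (the numerator vanishes to order 2).
Expand each term to order x^2: the coefficient of x^2 in -3·sin(2x) is 0 and in 3·e^(-x) is 3/2.
Lower-order terms cancel with the polynomial part, so the numerator is (3/2)·x^2 + o(x^2), and the limit is (3/2)/(-3) = -1/2.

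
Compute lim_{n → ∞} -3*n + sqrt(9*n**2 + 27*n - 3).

This has the form ∞ − ∞. Multiply and divide by the conjugate √(9*n^2 + 27*n - 3) + 3n.
That gives (27n - 3) / (√(9*n^2 + 27*n - 3) + 3n).
Divide numerator and denominator by n: the limit is 27/(2·3) = 9/2.

9/2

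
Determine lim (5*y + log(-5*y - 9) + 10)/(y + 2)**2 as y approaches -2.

Direct substitution gives 0/0.
Apply L'Hôpital: lim (5 - 5/(-5*y - 9))/(2*y + 4), still 0/0.
After 2 applications of L'Hôpital's rule the quotient is (-25/(-5*y - 9)^2)/(2); substituting y = -2 gives -25/2.

-25/2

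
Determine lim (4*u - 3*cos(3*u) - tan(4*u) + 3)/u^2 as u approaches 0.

Substitution gives 0/0 (the numerator vanishes to order 2).
Expand each term to order u^2: the coefficient of u^2 in −tan(4u) is 0 and in -3·cos(3u) is 27/2.
Lower-order terms cancel with the polynomial part, so the numerator is (27/2)·u^2 + o(u^2), and the limit is (27/2)/(1) = 27/2.

27/2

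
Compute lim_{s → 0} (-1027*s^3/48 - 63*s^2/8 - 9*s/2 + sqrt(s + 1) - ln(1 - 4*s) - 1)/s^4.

Substitution gives 0/0 (the numerator vanishes to order 4).
Expand each term to order s^4: the coefficient of s^4 in √(1 + s) is -5/128 and in −ln(1 - 4s) is 64.
Lower-order terms cancel with the polynomial part, so the numerator is (8187/128)·s^4 + o(s^4), and the limit is (8187/128)/(1) = 8187/128.

8187/128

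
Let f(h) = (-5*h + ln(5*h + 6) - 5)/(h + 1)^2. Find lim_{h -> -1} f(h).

-25/2

Direct substitution gives 0/0.
Apply L'Hôpital: lim (-5 + 5/(5*h + 6))/(2*h + 2), still 0/0.
After 2 applications of L'Hôpital's rule the quotient is (-25/(5*h + 6)^2)/(2); substituting h = -1 gives -25/2.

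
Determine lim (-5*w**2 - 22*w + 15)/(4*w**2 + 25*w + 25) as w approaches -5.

-28/15

At w = -5 both the top and bottom vanish — a removable singularity. Factoring out (w + 5) from each leaves (3 - 5*w)/(4*w + 5), which at w = -5 equals -28/15.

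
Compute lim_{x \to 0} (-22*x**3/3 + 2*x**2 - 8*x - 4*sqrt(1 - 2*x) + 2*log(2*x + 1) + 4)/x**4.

-11/2

Substitution gives 0/0 (the numerator vanishes to order 4).
Expand each term to order x^4: the coefficient of x^4 in -4·√(1 - 2x) is 5/2 and in 2·ln(1 + 2x) is -8.
Lower-order terms cancel with the polynomial part, so the numerator is (-11/2)·x^4 + o(x^4), and the limit is (-11/2)/(1) = -11/2.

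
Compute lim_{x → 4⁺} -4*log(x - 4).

As x → 4⁺, x - 4 → 0⁺ and ln(x - 4) → −∞.
Multiplying by -4 gives ∞.

∞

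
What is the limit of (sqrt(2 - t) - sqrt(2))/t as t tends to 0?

Substitution gives 0/0. Multiply numerator and denominator by the conjugate √(2 - t) + √2.
The numerator becomes (2 - t) − 2 = -t, so the expression simplifies to -1/(√(2 - t) + √2).
Letting t → 0 gives -1/(2√2) = -√(2)/4.

-√(2)/4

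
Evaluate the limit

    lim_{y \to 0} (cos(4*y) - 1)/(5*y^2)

-8/5

Direct substitution gives 0/0.
Apply L'Hôpital: lim (-4*sin(4*y))/(10*y), still 0/0.
After 2 applications of L'Hôpital's rule the quotient is (-16*cos(4*y))/(10); substituting y = 0 gives -8/5.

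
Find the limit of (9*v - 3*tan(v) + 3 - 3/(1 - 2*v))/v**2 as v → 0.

Substitution gives 0/0; apply L'Hôpital's rule 2 times.
After differentiating numerator and denominator 2 times the quotient is (-6*tan(v)/cos(v)^2 + 24/(2*v - 1)^3)/(2); at v = 0 this is -12.

-12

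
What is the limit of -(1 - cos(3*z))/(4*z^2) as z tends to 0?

-9/8

Substitution gives 0/0.
Use (1 − cos u)/u² → 1/2 with u = 3z: the limit is 3²/(2·(-4)) = -9/8.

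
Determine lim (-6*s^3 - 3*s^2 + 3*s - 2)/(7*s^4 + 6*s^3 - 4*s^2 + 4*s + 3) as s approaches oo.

The denominator has degree 4 and the numerator degree 3. Dividing numerator and denominator by s^4 sends every term to 0 except the leading denominator term, so the limit is 0.

0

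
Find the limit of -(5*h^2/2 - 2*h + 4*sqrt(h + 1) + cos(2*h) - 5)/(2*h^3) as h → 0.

Substitution gives 0/0 (the numerator vanishes to order 3).
Expand each term to order h^3: the coefficient of h^3 in cos(2h) is 0 and in 4·√(1 + h) is 1/4.
Lower-order terms cancel with the polynomial part, so the numerator is (1/4)·h^3 + o(h^3), and the limit is (1/4)/(-2) = -1/8.

-1/8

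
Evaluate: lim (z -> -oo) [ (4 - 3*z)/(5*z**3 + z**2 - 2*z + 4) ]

The denominator has degree 3 and the numerator degree 1. Dividing numerator and denominator by z^3 sends every term to 0 except the leading denominator term, so the limit is 0.

0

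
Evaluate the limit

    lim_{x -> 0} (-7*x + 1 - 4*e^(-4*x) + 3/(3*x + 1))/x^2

Substitution gives 0/0; apply L'Hôpital's rule 2 times.
After differentiating numerator and denominator 2 times the quotient is (-64*e^(-4*x) + 54/(3*x + 1)^3)/(2); at x = 0 this is -5.

-5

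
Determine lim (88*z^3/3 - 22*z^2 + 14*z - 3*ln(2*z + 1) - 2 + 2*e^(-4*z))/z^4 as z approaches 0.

100/3

Substitution gives 0/0; apply L'Hôpital's rule 4 times.
After differentiating numerator and denominator 4 times the quotient is (512*e^(-4*z) + 288/(2*z + 1)^4)/(24); at z = 0 this is 100/3.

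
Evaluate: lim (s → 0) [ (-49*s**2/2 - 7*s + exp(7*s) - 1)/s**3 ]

343/6

Direct substitution gives 0/0.
Apply L'Hôpital: lim (-49*s + 7*e^(7*s) - 7)/(3*s^2), still 0/0.
Apply L'Hôpital: lim (49*e^(7*s) - 49)/(6*s), still 0/0.
After 3 applications of L'Hôpital's rule the quotient is (343*e^(7*s))/(6); substituting s = 0 gives 343/6.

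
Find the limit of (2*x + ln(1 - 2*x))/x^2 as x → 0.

Direct substitution gives 0/0.
Apply L'Hôpital: lim (2 - 2/(1 - 2*x))/(2*x), still 0/0.
After 2 applications of L'Hôpital's rule the quotient is (-4/(1 - 2*x)^2)/(2); substituting x = 0 gives -2.

-2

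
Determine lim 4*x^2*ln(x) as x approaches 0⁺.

0

This is a 0·(−∞) form. Rewrite as 4·ln(x) / x^(−2) and apply L'Hôpital:
the derivative quotient is 4·(1/x) / (−2·x^(−3)) = (-4/2)·x^2 → 0.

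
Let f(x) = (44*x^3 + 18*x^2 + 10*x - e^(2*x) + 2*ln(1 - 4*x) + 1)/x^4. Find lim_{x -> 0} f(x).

Substitution gives 0/0 (the numerator vanishes to order 4).
Expand each term to order x^4: the coefficient of x^4 in 2·ln(1 - 4x) is -128 and in −e^(2x) is -2/3.
Lower-order terms cancel with the polynomial part, so the numerator is (-386/3)·x^4 + o(x^4), and the limit is (-386/3)/(1) = -386/3.

-386/3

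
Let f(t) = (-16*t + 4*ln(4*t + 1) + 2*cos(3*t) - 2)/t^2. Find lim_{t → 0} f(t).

Substitution gives 0/0 (the numerator vanishes to order 2).
Expand each term to order t^2: the coefficient of t^2 in 4·ln(1 + 4t) is -32 and in 2·cos(3t) is -9.
Lower-order terms cancel with the polynomial part, so the numerator is (-41)·t^2 + o(t^2), and the limit is (-41)/(1) = -41.

-41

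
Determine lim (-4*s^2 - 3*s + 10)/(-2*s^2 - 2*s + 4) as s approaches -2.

13/6

Since s = -2 makes numerator and denominator zero, (s + 2) divides both.
Cancelling it gives (5 - 4*s)/(2 - 2*s); now plug in s = -2 to get 13/6.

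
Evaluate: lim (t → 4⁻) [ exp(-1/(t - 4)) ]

As t → 4⁻, -1/(t - 4) → +∞, so e^(-1/(t - 4)) → ∞.

∞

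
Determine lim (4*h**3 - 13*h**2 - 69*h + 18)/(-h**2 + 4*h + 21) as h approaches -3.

117/10

Direct substitution gives 0/0, so factor. Both numerator and denominator have (h + 3) as a factor.
After cancelling, the expression reduces to (4*h^2 - 25*h + 6)/(7 - h).
Substituting h = -3 gives 117/10.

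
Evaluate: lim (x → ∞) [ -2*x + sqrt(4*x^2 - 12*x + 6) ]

-3

This has the form ∞ − ∞. Multiply and divide by the conjugate √(4*x^2 - 12*x + 6) + 2x.
That gives (-12x + 6) / (√(4*x^2 - 12*x + 6) + 2x).
Divide numerator and denominator by x: the limit is -12/(2·2) = -3.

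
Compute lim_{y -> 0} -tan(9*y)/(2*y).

-9/2

Substitution gives 0/0.
Since tan(u)/u → 1 as u → 0, tan(9y)/(9y) → 1 and the limit is 9/(-2) = -9/2.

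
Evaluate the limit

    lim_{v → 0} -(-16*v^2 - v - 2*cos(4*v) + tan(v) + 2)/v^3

-1/3

Substitution gives 0/0; apply L'Hôpital's rule 3 times.
After differentiating numerator and denominator 3 times the quotient is (-128*sin(4*v) + 6*tan(v)^4 + 8*tan(v)^2 + 2)/(-6); at v = 0 this is -1/3.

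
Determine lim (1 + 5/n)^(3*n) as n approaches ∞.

e^(15)

The base → 1 and the exponent → ∞: a 1^∞ form.
Take logarithms: (3n)·ln(1 + 5/n). Since ln(1+u) ~ u for small u, this behaves like (3n)·(5/n) → 15.
So the limit is e^(15).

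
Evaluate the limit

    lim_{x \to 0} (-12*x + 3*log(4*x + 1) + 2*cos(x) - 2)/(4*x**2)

Substitution gives 0/0; apply L'Hôpital's rule 2 times.
After differentiating numerator and denominator 2 times the quotient is (-2*cos(x) - 48/(4*x + 1)^2)/(8); at x = 0 this is -25/4.

-25/4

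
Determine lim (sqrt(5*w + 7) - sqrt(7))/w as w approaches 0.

A 0/0 form; rationalise with √(7 + 5w) + √7. This collapses the numerator to 5w, leaving 5/(√(7 + 5w) + √7) → 5/(2√7) = 5*√(7)/14.

5*√(7)/14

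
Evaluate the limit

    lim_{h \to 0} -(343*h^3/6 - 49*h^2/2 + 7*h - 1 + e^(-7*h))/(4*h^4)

-2401/96

Direct substitution gives 0/0.
Apply L'Hôpital: lim (343*h^2/2 - 49*h + 7 - 7*e^(-7*h))/(-16*h^3), still 0/0.
Apply L'Hôpital: lim (343*h - 49 + 49*e^(-7*h))/(-48*h^2), still 0/0.
Apply L'Hôpital: lim (343 - 343*e^(-7*h))/(-96*h), still 0/0.
After 4 applications of L'Hôpital's rule the quotient is (2401*e^(-7*h))/(-96); substituting h = 0 gives -2401/96.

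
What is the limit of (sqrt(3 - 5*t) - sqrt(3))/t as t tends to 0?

A 0/0 form; rationalise with √(3 - 5t) + √3. This collapses the numerator to -5t, leaving -5/(√(3 - 5t) + √3) → -5/(2√3) = -5*√(3)/6.

-5*√(3)/6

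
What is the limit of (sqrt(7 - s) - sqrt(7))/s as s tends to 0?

-√(7)/14

Substitution gives 0/0. Multiply numerator and denominator by the conjugate √(7 - s) + √7.
The numerator becomes (7 - s) − 7 = -s, so the expression simplifies to -1/(√(7 - s) + √7).
Letting s → 0 gives -1/(2√7) = -√(7)/14.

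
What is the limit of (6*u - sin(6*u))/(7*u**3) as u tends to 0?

Direct substitution gives 0/0.
Apply L'Hôpital: lim (6 - 6*cos(6*u))/(21*u^2), still 0/0.
Apply L'Hôpital: lim (36*sin(6*u))/(42*u), still 0/0.
After 3 applications of L'Hôpital's rule the quotient is (216*cos(6*u))/(42); substituting u = 0 gives 36/7.

36/7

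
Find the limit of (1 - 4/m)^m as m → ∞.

Write it as [(1 - 4/m)^m]^(1) · (1 - 4/m)^(0). The bracketed term tends to e^(-4) and the second factor to 1, so the limit is e^(-4).

e^(-4)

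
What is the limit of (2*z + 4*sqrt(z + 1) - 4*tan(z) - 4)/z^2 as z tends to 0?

Substitution gives 0/0 (the numerator vanishes to order 2).
Expand each term to order z^2: the coefficient of z^2 in -4·tan(z) is 0 and in 4·√(1 + z) is -1/2.
Lower-order terms cancel with the polynomial part, so the numerator is (-1/2)·z^2 + o(z^2), and the limit is (-1/2)/(1) = -1/2.

-1/2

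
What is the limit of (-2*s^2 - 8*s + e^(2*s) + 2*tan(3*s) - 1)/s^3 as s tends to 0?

58/3

Substitution gives 0/0; apply L'Hôpital's rule 3 times.
After differentiating numerator and denominator 3 times the quotient is (8*e^(2*s) + 324*tan(3*s)^4 + 432*tan(3*s)^2 + 108)/(6); at s = 0 this is 58/3.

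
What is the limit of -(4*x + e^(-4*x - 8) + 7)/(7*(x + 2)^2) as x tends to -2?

Direct substitution gives 0/0.
Apply L'Hôpital: lim (4 - 4*e^(-4*x - 8))/(-14*x - 28), still 0/0.
After 2 applications of L'Hôpital's rule the quotient is (16*e^(-4*x - 8))/(-14); substituting x = -2 gives -8/7.

-8/7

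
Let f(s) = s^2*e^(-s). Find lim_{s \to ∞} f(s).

0

Write as s^2/e^{1s}, an ∞/∞ form.
Exponential growth dominates any polynomial, so repeated L'Hôpital (or the standard result) gives 0.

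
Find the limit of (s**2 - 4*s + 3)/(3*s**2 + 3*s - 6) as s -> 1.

-2/9

Direct substitution gives 0/0, so factor. Both numerator and denominator have (s - 1) as a factor.
After cancelling, the expression reduces to (s - 3)/(3*s + 6).
Substituting s = 1 gives -2/9.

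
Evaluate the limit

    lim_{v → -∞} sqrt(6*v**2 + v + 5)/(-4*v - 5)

For large |v|, √(6*v^2 + v + 5) ≈ √6·|v| and the denominator ≈ -4v.
Since v → −∞, |v| = −v, giving −√6/(-4) = √(6)/4.

√(6)/4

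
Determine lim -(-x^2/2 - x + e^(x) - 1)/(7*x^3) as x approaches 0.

-1/42

Direct substitution gives 0/0.
Apply L'Hôpital: lim (-x + e^(x) - 1)/(-21*x^2), still 0/0.
Apply L'Hôpital: lim (e^(x) - 1)/(-42*x), still 0/0.
After 3 applications of L'Hôpital's rule the quotient is (e^(x))/(-42); substituting x = 0 gives -1/42.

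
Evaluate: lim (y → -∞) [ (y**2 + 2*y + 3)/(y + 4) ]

-∞

The numerator has higher degree (2 > 1); the quotient behaves like (1/(1))·y^1 for large |y|.
As y → −∞ this diverges to -∞.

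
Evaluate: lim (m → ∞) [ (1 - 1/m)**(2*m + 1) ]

e^(-2)

Let L be the limit and take ln: ln L = lim (2m + 1)·ln(1 - 1/m) = lim (2m + 1)·(-1/m + O(1/m²)) = -2.
Hence L = e^(-2).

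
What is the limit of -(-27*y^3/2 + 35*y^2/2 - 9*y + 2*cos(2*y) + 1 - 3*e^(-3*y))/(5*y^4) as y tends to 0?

Substitution gives 0/0 (the numerator vanishes to order 4).
Expand each term to order y^4: the coefficient of y^4 in -3·e^(-3y) is -81/8 and in 2·cos(2y) is 4/3.
Lower-order terms cancel with the polynomial part, so the numerator is (-211/24)·y^4 + o(y^4), and the limit is (-211/24)/(-5) = 211/120.

211/120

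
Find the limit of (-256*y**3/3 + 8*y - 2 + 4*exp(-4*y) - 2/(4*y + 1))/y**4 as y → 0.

-1408/3

Substitution gives 0/0 (the numerator vanishes to order 4).
Expand each term to order y^4: the coefficient of y^4 in 4·e^(-4y) is 128/3 and in -2·1/(1 + 4y) is -512.
Lower-order terms cancel with the polynomial part, so the numerator is (-1408/3)·y^4 + o(y^4), and the limit is (-1408/3)/(1) = -1408/3.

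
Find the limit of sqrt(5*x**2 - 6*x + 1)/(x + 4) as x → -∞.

-√(5)

For large |x|, √(5*x^2 - 6*x + 1) ≈ √5·|x| and the denominator ≈ x.
Since x → −∞, |x| = −x, giving −√5/(1) = -√(5).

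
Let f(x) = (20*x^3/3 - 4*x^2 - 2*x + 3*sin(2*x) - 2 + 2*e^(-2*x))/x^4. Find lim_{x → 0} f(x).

4/3

Substitution gives 0/0; apply L'Hôpital's rule 4 times.
After differentiating numerator and denominator 4 times the quotient is (48*sin(2*x) + 32*e^(-2*x))/(24); at x = 0 this is 4/3.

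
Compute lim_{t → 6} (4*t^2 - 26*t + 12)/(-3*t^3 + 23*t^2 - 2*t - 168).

-11/25

Since t = 6 makes numerator and denominator zero, (t - 6) divides both.
Cancelling it gives (4*t - 2)/(-3*t^2 + 5*t + 28); now plug in t = 6 to get -11/25.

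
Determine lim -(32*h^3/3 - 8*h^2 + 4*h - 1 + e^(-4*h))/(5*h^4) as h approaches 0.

-32/15

Direct substitution gives 0/0.
Apply L'Hôpital: lim (32*h^2 - 16*h + 4 - 4*e^(-4*h))/(-20*h^3), still 0/0.
Apply L'Hôpital: lim (64*h - 16 + 16*e^(-4*h))/(-60*h^2), still 0/0.
Apply L'Hôpital: lim (64 - 64*e^(-4*h))/(-120*h), still 0/0.
After 4 applications of L'Hôpital's rule the quotient is (256*e^(-4*h))/(-120); substituting h = 0 gives -32/15.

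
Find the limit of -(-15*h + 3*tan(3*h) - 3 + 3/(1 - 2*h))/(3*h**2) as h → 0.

Substitution gives 0/0; apply L'Hôpital's rule 2 times.
After differentiating numerator and denominator 2 times the quotient is (54*tan(3*h)/cos(3*h)^2 - 24/(2*h - 1)^3)/(-6); at h = 0 this is -4.

-4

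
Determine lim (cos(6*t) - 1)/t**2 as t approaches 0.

-18

Direct substitution gives 0/0.
Apply L'Hôpital: lim (-6*sin(6*t))/(2*t), still 0/0.
After 2 applications of L'Hôpital's rule the quotient is (-36*cos(6*t))/(2); substituting t = 0 gives -18.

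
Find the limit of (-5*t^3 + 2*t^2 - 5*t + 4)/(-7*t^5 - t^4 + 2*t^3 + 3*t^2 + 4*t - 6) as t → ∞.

The denominator has degree 5 and the numerator degree 3. Dividing numerator and denominator by t^5 sends every term to 0 except the leading denominator term, so the limit is 0.

0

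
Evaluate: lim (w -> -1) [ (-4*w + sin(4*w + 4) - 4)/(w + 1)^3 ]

Direct substitution gives 0/0.
Apply L'Hôpital: lim (4*cos(4*w + 4) - 4)/(3*(w + 1)^2), still 0/0.
Apply L'Hôpital: lim (-16*sin(4*w + 4))/(6*w + 6), still 0/0.
After 3 applications of L'Hôpital's rule the quotient is (-64*cos(4*w + 4))/(6); substituting w = -1 gives -32/3.

-32/3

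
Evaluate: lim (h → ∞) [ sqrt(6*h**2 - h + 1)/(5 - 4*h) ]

-√(6)/4

For large |h|, √(6*h^2 - h + 1) ≈ √6·|h| and the denominator ≈ -4h.
Since h → +∞, |h| = h, giving √6/(-4) = -√(6)/4.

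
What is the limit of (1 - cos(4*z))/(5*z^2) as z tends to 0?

8/5

Substitution gives 0/0.
Use (1 − cos u)/u² → 1/2 with u = 4z: the limit is 4²/(2·5) = 8/5.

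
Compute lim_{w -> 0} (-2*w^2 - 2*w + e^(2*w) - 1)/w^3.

Direct substitution gives 0/0.
Apply L'Hôpital: lim (-4*w + 2*e^(2*w) - 2)/(3*w^2), still 0/0.
Apply L'Hôpital: lim (4*e^(2*w) - 4)/(6*w), still 0/0.
After 3 applications of L'Hôpital's rule the quotient is (8*e^(2*w))/(6); substituting w = 0 gives 4/3.

4/3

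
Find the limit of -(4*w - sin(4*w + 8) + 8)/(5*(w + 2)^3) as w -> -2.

-32/15

Direct substitution gives 0/0.
Apply L'Hôpital: lim (4 - 4*cos(4*w + 8))/(-15*(w + 2)^2), still 0/0.
Apply L'Hôpital: lim (16*sin(4*w + 8))/(-30*w - 60), still 0/0.
After 3 applications of L'Hôpital's rule the quotient is (64*cos(4*w + 8))/(-30); substituting w = -2 gives -32/15.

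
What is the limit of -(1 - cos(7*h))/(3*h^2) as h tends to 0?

-49/6

Substitution gives 0/0.
Use (1 − cos u)/u² → 1/2 with u = 7h: the limit is 7²/(2·(-3)) = -49/6.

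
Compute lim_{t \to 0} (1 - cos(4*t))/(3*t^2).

Substitution gives 0/0.
Use (1 − cos u)/u² → 1/2 with u = 4t: the limit is 4²/(2·3) = 8/3.

8/3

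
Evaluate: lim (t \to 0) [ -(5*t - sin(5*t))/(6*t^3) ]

-125/36

Direct substitution gives 0/0.
Apply L'Hôpital: lim (5 - 5*cos(5*t))/(-18*t^2), still 0/0.
Apply L'Hôpital: lim (25*sin(5*t))/(-36*t), still 0/0.
After 3 applications of L'Hôpital's rule the quotient is (125*cos(5*t))/(-36); substituting t = 0 gives -125/36.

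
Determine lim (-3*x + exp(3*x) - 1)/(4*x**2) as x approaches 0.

9/8

Direct substitution gives 0/0.
Apply L'Hôpital: lim (3*e^(3*x) - 3)/(8*x), still 0/0.
After 2 applications of L'Hôpital's rule the quotient is (9*e^(3*x))/(8); substituting x = 0 gives 9/8.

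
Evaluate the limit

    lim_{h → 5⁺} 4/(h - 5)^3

As h → 5⁺, (h - 5) → 0⁺, so (h - 5)^3 → 0⁺ and 4/(h - 5)^3 → ∞.

∞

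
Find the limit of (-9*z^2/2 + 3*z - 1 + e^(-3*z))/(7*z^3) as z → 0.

Direct substitution gives 0/0.
Apply L'Hôpital: lim (-9*z + 3 - 3*e^(-3*z))/(21*z^2), still 0/0.
Apply L'Hôpital: lim (-9 + 9*e^(-3*z))/(42*z), still 0/0.
After 3 applications of L'Hôpital's rule the quotient is (-27*e^(-3*z))/(42); substituting z = 0 gives -9/14.

-9/14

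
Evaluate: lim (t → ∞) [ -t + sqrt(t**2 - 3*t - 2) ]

An ∞ − ∞ form. Rationalising with the conjugate, the difference becomes (-3t - 2) / (√(t^2 - 3*t - 2) + t).
For large t the denominator behaves like 2·t, so the quotient tends to -3/2 = -3/2.

-3/2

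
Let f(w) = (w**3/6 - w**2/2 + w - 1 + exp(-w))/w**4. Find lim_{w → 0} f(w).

Direct substitution gives 0/0.
Apply L'Hôpital: lim (w^2/2 - w + 1 - e^(-w))/(4*w^3), still 0/0.
Apply L'Hôpital: lim (w - 1 + e^(-w))/(12*w^2), still 0/0.
Apply L'Hôpital: lim (1 - e^(-w))/(24*w), still 0/0.
After 4 applications of L'Hôpital's rule the quotient is (e^(-w))/(24); substituting w = 0 gives 1/24.

1/24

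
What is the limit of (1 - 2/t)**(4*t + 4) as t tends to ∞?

Write it as [(1 - 2/t)^t]^(4) · (1 - 2/t)^(4). The bracketed term tends to e^(-2) and the second factor to 1, so the limit is e^(-8).

e^(-8)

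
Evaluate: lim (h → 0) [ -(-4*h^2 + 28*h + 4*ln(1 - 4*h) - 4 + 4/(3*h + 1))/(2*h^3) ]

Substitution gives 0/0; apply L'Hôpital's rule 3 times.
After differentiating numerator and denominator 3 times the quotient is (512/(4*h - 1)^3 - 648/(3*h + 1)^4)/(-12); at h = 0 this is 290/3.

290/3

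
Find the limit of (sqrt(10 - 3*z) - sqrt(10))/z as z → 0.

A 0/0 form; rationalise with √(10 - 3z) + √10. This collapses the numerator to -3z, leaving -3/(√(10 - 3z) + √10) → -3/(2√10) = -3*√(10)/20.

-3*√(10)/20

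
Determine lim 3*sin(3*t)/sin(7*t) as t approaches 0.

Substitution gives 0/0.
Divide numerator and denominator by t: sin(3t)/t → 3 and sin(7t)/t → 7, so the limit is 3·3/7 = 9/7.

9/7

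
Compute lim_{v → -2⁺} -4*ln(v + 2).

As v → -2⁺, v + 2 → 0⁺ and ln(v + 2) → −∞.
Multiplying by -4 gives ∞.

∞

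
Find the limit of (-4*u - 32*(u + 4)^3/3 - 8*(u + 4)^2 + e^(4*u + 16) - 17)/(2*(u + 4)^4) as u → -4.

Direct substitution gives 0/0.
Apply L'Hôpital: lim (-16*u - 32*(u + 4)^2 + 4*e^(4*u + 16) - 68)/(8*(u + 4)^3), still 0/0.
Apply L'Hôpital: lim (-64*u + 16*e^(4*u + 16) - 272)/(24*(u + 4)^2), still 0/0.
Apply L'Hôpital: lim (64*e^(4*u + 16) - 64)/(48*u + 192), still 0/0.
After 4 applications of L'Hôpital's rule the quotient is (256*e^(4*u + 16))/(48); substituting u = -4 gives 16/3.

16/3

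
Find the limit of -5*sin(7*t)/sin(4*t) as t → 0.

Substitution gives 0/0.
Divide numerator and denominator by t: sin(7t)/t → 7 and sin(4t)/t → 4, so the limit is -5·7/4 = -35/4.

-35/4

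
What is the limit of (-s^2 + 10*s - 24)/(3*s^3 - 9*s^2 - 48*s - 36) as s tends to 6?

-1/84

At s = 6 both the top and bottom vanish — a removable singularity. Factoring out (s - 6) from each leaves (4 - s)/(3*s^2 + 9*s + 6), which at s = 6 equals -1/84.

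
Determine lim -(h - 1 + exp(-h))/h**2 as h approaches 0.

Direct substitution gives 0/0.
Apply L'Hôpital: lim (1 - e^(-h))/(-2*h), still 0/0.
After 2 applications of L'Hôpital's rule the quotient is (e^(-h))/(-2); substituting h = 0 gives -1/2.

-1/2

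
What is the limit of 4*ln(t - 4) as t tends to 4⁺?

-∞

As t → 4⁺, t - 4 → 0⁺ and ln(t - 4) → −∞.
Multiplying by 4 gives -∞.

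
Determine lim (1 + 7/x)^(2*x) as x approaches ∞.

Write it as [(1 + 7/x)^x]^(2) · (1 + 7/x)^(0). The bracketed term tends to e^(7) and the second factor to 1, so the limit is e^(14).

e^(14)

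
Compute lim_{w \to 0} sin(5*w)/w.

5

Substitution gives 0/0.
Write it as (5)·sin(5w)/(5w); since sin(u)/u → 1, the limit is 5.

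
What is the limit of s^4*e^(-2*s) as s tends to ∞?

0

Write as s^4/e^{2s}, an ∞/∞ form.
Exponential growth dominates any polynomial, so repeated L'Hôpital (or the standard result) gives 0.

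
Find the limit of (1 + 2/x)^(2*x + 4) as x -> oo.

Let L be the limit and take ln: ln L = lim (2x + 4)·ln(1 + 2/x) = lim (2x + 4)·(2/x + O(1/x²)) = 4.
Hence L = e^(4).

e^(4)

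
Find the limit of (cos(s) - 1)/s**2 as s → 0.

Direct substitution gives 0/0.
Apply L'Hôpital: lim (-sin(s))/(2*s), still 0/0.
After 2 applications of L'Hôpital's rule the quotient is (-cos(s))/(2); substituting s = 0 gives -1/2.

-1/2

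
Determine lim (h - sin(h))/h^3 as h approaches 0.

Direct substitution gives 0/0.
Apply L'Hôpital: lim (1 - cos(h))/(3*h^2), still 0/0.
Apply L'Hôpital: lim (sin(h))/(6*h), still 0/0.
After 3 applications of L'Hôpital's rule the quotient is (cos(h))/(6); substituting h = 0 gives 1/6.

1/6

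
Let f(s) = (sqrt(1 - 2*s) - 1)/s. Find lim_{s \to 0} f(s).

-1

Substitution gives 0/0. Multiply numerator and denominator by the conjugate √(1 - 2s) + √1.
The numerator becomes (1 - 2s) − 1 = -2s, so the expression simplifies to -2/(√(1 - 2s) + √1).
Letting s → 0 gives -2/(2√1) = -1.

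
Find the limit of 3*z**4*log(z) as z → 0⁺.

0

This is a 0·(−∞) form. Rewrite as 3·ln(z) / z^(−4) and apply L'Hôpital:
the derivative quotient is 3·(1/z) / (−4·z^(−5)) = (-3/4)·z^4 → 0.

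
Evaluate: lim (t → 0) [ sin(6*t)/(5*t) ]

6/5

Substitution gives 0/0.
Write it as (6/5)·sin(6t)/(6t); since sin(u)/u → 1, the limit is 6/5.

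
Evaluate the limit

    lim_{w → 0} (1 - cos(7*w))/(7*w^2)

7/2

Substitution gives 0/0.
Use (1 − cos u)/u² → 1/2 with u = 7w: the limit is 7²/(2·7) = 7/2.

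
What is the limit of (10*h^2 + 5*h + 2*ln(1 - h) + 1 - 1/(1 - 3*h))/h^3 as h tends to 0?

Substitution gives 0/0 (the numerator vanishes to order 3).
Expand each term to order h^3: the coefficient of h^3 in 2·ln(1 - h) is -2/3 and in −1/(1 - 3h) is -27.
Lower-order terms cancel with the polynomial part, so the numerator is (-83/3)·h^3 + o(h^3), and the limit is (-83/3)/(1) = -83/3.

-83/3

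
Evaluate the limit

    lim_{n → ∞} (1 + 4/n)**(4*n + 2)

e^(16)

Write it as [(1 + 4/n)^n]^(4) · (1 + 4/n)^(2). The bracketed term tends to e^(4) and the second factor to 1, so the limit is e^(16).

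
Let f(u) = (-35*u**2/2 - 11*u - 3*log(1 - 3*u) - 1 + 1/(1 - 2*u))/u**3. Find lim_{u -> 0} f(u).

Substitution gives 0/0 (the numerator vanishes to order 3).
Expand each term to order u^3: the coefficient of u^3 in -3·ln(1 - 3u) is 27 and in 1/(1 - 2u) is 8.
Lower-order terms cancel with the polynomial part, so the numerator is (35)·u^3 + o(u^3), and the limit is (35)/(1) = 35.

35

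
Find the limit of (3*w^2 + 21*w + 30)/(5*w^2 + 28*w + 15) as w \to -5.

9/22

Since w = -5 makes numerator and denominator zero, (w + 5) divides both.
Cancelling it gives (3*w + 6)/(5*w + 3); now plug in w = -5 to get 9/22.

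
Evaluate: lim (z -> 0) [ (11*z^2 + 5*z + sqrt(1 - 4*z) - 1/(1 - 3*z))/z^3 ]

Substitution gives 0/0 (the numerator vanishes to order 3).
Expand each term to order z^3: the coefficient of z^3 in √(1 - 4z) is -4 and in −1/(1 - 3z) is -27.
Lower-order terms cancel with the polynomial part, so the numerator is (-31)·z^3 + o(z^3), and the limit is (-31)/(1) = -31.

-31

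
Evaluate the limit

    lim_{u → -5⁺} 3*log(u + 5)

-∞

As u → -5⁺, u + 5 → 0⁺ and ln(u + 5) → −∞.
Multiplying by 3 gives -∞.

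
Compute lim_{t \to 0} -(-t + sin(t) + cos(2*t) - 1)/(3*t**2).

Substitution gives 0/0; apply L'Hôpital's rule 2 times.
After differentiating numerator and denominator 2 times the quotient is (-sin(t) - 4*cos(2*t))/(-6); at t = 0 this is 2/3.

2/3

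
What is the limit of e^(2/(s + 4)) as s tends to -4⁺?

As s → -4⁺, 2/(s + 4) → +∞, so e^(2/(s + 4)) → ∞.

∞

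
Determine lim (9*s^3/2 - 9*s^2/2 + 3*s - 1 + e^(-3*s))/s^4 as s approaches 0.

27/8

Direct substitution gives 0/0.
Apply L'Hôpital: lim (27*s^2/2 - 9*s + 3 - 3*e^(-3*s))/(4*s^3), still 0/0.
Apply L'Hôpital: lim (27*s - 9 + 9*e^(-3*s))/(12*s^2), still 0/0.
Apply L'Hôpital: lim (27 - 27*e^(-3*s))/(24*s), still 0/0.
After 4 applications of L'Hôpital's rule the quotient is (81*e^(-3*s))/(24); substituting s = 0 gives 27/8.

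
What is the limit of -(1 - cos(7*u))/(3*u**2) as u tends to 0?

Substitution gives 0/0.
Use (1 − cos θ)/θ² → 1/2 with θ = 7u: the limit is 7²/(2·(-3)) = -49/6.

-49/6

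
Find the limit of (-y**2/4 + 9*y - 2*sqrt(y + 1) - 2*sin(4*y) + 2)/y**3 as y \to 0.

509/24

Substitution gives 0/0; apply L'Hôpital's rule 3 times.
After differentiating numerator and denominator 3 times the quotient is (128*cos(4*y) - 3/(4*(y + 1)^(5/2)))/(6); at y = 0 this is 509/24.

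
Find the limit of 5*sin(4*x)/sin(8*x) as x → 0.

Substitution gives 0/0.
Divide numerator and denominator by x: sin(4x)/x → 4 and sin(8x)/x → 8, so the limit is 5·4/8 = 5/2.

5/2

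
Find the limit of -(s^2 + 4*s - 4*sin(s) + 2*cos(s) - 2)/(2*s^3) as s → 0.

Substitution gives 0/0 (the numerator vanishes to order 3).
Expand each term to order s^3: the coefficient of s^3 in 2·cos(s) is 0 and in -4·sin(s) is 2/3.
Lower-order terms cancel with the polynomial part, so the numerator is (2/3)·s^3 + o(s^3), and the limit is (2/3)/(-2) = -1/3.

-1/3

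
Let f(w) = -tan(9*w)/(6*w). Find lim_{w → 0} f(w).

-3/2

Substitution gives 0/0.
Since tan(u)/u → 1 as u → 0, tan(9w)/(9w) → 1 and the limit is 9/(-6) = -3/2.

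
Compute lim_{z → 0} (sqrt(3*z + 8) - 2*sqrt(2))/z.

3*√(2)/8

A 0/0 form; rationalise with √(8 + 3z) + √8. This collapses the numerator to 3z, leaving 3/(√(8 + 3z) + √8) → 3/(2√8) = 3*√(2)/8.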